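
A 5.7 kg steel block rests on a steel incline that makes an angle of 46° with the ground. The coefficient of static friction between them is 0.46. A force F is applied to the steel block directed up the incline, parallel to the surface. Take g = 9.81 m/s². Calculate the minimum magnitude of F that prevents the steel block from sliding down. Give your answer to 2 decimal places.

22.36 N

The normal force is N = mg cos 46° = 38.843 N. With F at its minimum the steel block is on the verge of sliding down, so static friction is at its maximum μ_s N = 0.46 × 38.843 = 17.868 N and acts up the slope.
Equilibrium along the incline: F + μ_s N = mg sin 46°, so F = 40.223 − 17.868 = 22.355 N.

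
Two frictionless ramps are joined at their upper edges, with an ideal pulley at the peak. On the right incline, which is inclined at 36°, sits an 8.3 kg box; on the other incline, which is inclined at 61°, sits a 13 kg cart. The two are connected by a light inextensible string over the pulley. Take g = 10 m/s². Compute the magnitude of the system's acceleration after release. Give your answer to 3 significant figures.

3.05 m/s²

Resolve each weight along its own incline: the 8.3 kg mass has component 8.3 × 10 × sin 36° = 48.786 N down its slope, and the 13 kg mass has 13 × 10 × sin 61° = 113.701 N down its slope.
The 13 kg side's 113.701 N exceeds the other side's 48.786 N, so that mass slides down and the 8.3 kg mass slides up. Taking that direction as positive, Newton's second law for the whole system gives 113.701 − 48.786 = (8.3 + 13) a, so a = 64.915 / 21.3 = 3.0477 m/s².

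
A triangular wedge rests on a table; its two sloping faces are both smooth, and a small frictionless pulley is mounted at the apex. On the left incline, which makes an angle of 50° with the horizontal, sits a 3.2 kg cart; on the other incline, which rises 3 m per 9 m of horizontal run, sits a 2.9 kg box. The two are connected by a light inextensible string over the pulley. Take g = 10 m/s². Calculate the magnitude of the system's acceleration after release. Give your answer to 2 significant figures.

2.5 m/s²

Resolve each weight along its own incline: the 3.2 kg mass has component 3.2 × 10 × sin 50° = 24.513 N down its slope, and the 2.9 kg mass has 2.9 × 10 × sin 18.43° = 9.171 N down its slope.
The 3.2 kg side's 24.513 N exceeds the other side's 9.171 N, so that mass slides down and the 2.9 kg mass slides up. Taking that direction as positive, Newton's second law for the whole system gives 24.513 − 9.171 = (3.2 + 2.9) a, so a = 15.342 / 6.1 = 2.5151 m/s².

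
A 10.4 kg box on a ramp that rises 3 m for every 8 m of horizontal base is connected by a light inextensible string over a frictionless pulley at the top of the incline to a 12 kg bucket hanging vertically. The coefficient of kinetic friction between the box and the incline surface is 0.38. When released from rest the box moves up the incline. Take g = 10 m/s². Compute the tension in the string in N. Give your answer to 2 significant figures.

95 N

For the box on the incline: the weight component along the slope is m₁g sin 20.56° = 10.4 × 10 × 0.3511 = 36.514 N and the normal force is N = m₁g cos 20.56° = 97.378 N.
Kinetic friction opposes the box's motion up the incline: f = μN = 0.38 × 97.378 = 37.004 N acting down the slope.
Newton's second law for the box (up-slope positive): T − 36.514 − 37.004 = 10.4 a. For the hanging bucket (downward positive): 12 × 10 − T = 12 a.
Adding the two equations eliminates T: 46.482 = 22.4 a, so a = 2.0751 m/s².
Then from the hanging bucket's equation, T = 12 × (10 − 2.0751) = 95.099 N.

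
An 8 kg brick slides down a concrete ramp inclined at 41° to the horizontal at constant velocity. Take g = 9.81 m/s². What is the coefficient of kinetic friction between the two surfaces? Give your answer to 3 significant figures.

0.869

At constant velocity the net force along the incline is zero: mg sin 41° = μ mg cos 41°.
So μ = tan 41° = 0.6561 / 0.7547 = 0.8694.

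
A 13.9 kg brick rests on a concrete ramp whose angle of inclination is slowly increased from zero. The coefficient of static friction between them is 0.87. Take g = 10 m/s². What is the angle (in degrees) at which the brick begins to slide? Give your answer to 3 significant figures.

At the threshold of sliding, static friction is at its maximum μ_s N and exactly balances the weight component along the incline: mg sin θ = μ_s mg cos θ.
Hence tan θ = μ_s = 0.87, so θ = arctan(0.87) = 41.0233°.

41.0°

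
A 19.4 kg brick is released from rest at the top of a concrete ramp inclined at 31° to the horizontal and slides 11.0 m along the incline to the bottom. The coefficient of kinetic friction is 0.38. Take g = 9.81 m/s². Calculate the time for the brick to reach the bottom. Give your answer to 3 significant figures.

3.44 s

The weight component along the incline is mg sin 31° = 98.019 N and the normal force is N = mg cos 31° = 163.131 N.
Friction up the slope is f = μN = 0.38 × 163.131 = 61.990 N, so the net downslope force is 98.019 − 61.990 = 36.029 N and a = 36.029 / 19.4 = 1.8572 m/s².
Starting from rest, L = ½at², so t = √(2L/a) = √(2 × 11.0 / 1.8572) = 3.4418 s.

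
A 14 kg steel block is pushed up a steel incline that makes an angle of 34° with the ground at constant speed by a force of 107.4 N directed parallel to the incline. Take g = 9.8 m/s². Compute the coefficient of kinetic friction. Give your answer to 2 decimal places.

At constant speed ΣF = 0 along the incline. The applied 107.4 N acts up the slope; the weight component mg sin 34° = 76.721 N and kinetic friction μN both act down the slope.
So 107.4 = 76.721 + μ × 113.744, giving μ = (107.4 − 76.721) / 113.744 = 0.2697.

0.27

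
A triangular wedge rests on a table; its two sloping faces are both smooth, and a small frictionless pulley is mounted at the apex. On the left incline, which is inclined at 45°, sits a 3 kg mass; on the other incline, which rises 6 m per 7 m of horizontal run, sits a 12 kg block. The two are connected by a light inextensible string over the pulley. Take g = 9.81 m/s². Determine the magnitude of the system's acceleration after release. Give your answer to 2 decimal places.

Resolve each weight along its own incline: the 3 kg mass has component 3 × 9.81 × sin 45° = 20.810 N down its slope, and the 12 kg mass has 12 × 9.81 × sin 40.60° = 76.611 N down its slope.
The 12 kg side's 76.611 N exceeds the other side's 20.810 N, so that mass slides down and the 3 kg mass slides up. Taking that direction as positive, Newton's second law for the whole system gives 76.611 − 20.810 = (3 + 12) a, so a = 55.801 / 15 = 3.7201 m/s².

3.72 m/s²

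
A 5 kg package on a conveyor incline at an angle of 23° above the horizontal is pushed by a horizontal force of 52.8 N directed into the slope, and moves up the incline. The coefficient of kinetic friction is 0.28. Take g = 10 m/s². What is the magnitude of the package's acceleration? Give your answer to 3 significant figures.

2.08 m/s²

The horizontal push has components F cos 23° = 52.8 × 0.9205 = 48.602 N up the incline and F sin 23° = 52.8 × 0.3907 = 20.629 N pressing into the surface.
The normal force is therefore N = mg cos 23° + F sin 23° = 46.025 + 20.629 = 66.654 N, and kinetic friction down the slope is μN = 0.28 × 66.654 = 18.663 N.
Along the incline: F cos 23° − mg sin 23° − μN = ma, so 48.602 − 19.535 − 18.663 = 5 a, giving a = 2.0808 m/s².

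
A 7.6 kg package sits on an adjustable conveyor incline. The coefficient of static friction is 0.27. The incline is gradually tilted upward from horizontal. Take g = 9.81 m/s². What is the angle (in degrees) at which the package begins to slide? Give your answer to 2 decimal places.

At the threshold of sliding, static friction is at its maximum μ_s N and exactly balances the weight component along the incline: mg sin θ = μ_s mg cos θ.
Hence tan θ = μ_s = 0.27, so θ = arctan(0.27) = 15.1096°.

15.11°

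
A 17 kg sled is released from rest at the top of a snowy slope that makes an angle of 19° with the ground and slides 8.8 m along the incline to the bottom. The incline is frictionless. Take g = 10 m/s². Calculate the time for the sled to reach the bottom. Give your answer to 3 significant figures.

The weight component along the incline is mg sin 19° = 55.347 N and the normal force is N = mg cos 19° = 160.738 N.
With no friction, a = g sin 19° = 3.2557 m/s².
Starting from rest, L = ½at², so t = √(2L/a) = √(2 × 8.8 / 3.2557) = 2.3251 s.

2.33 s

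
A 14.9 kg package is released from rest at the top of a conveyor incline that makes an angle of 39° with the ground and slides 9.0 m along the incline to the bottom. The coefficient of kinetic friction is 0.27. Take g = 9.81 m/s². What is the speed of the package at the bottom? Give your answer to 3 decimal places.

8.607 m/s

The weight component along the incline is mg sin 39° = 91.987 N and the normal force is N = mg cos 39° = 113.595 N.
Friction up the slope is f = μN = 0.27 × 113.595 = 30.671 N, so the net downslope force is 91.987 − 30.671 = 61.316 N and a = 61.316 / 14.9 = 4.1152 m/s².
Starting from rest over a distance of 9.0 m, v² = 2aL = 2 × 4.1152 × 9.0 = 74.0736, so v = 8.6066 m/s.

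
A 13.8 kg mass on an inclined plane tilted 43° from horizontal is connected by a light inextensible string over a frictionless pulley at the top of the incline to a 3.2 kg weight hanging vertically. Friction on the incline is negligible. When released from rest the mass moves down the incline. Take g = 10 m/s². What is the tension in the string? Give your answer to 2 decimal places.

For the mass on the incline: the weight component along the slope is m₁g sin 43° = 13.8 × 10 × 0.6820 = 94.116 N and the normal force is N = m₁g cos 43° = 100.927 N.
Newton's second law for the mass (down-slope positive): 94.116 − T = 13.8 a. For the hanging weight (upward positive): T − 3.2 × 10 = 3.2 a.
Adding the two equations eliminates T: 62.116 = 17 a, so a = 3.6539 m/s².
Then from the hanging weight's equation, T = 3.2 × (10 + 3.6539) = 43.692 N.

43.69 N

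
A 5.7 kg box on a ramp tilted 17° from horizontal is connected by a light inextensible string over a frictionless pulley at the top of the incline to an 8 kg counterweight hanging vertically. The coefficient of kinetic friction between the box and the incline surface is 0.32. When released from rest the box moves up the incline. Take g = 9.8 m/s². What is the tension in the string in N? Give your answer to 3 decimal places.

For the box on the incline: the weight component along the slope is m₁g sin 17° = 5.7 × 9.8 × 0.2924 = 16.333 N and the normal force is N = m₁g cos 17° = 53.419 N.
Kinetic friction opposes the box's motion up the incline: f = μN = 0.32 × 53.419 = 17.094 N acting down the slope.
Newton's second law for the box (up-slope positive): T − 16.333 − 17.094 = 5.7 a. For the hanging counterweight (downward positive): 8 × 9.8 − T = 8 a.
Adding the two equations eliminates T: 44.973 = 13.7 a, so a = 3.2827 m/s².
Then from the hanging counterweight's equation, T = 8 × (9.8 − 3.2827) = 52.138 N.

52.138 N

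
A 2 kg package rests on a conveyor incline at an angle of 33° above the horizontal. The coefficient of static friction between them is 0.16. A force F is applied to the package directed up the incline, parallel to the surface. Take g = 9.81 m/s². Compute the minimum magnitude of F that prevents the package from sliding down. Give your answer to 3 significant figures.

The normal force is N = mg cos 33° = 16.455 N. With F at its minimum the package is on the verge of sliding down, so static friction is at its maximum μ_s N = 0.16 × 16.455 = 2.633 N and acts up the slope.
Equilibrium along the incline: F + μ_s N = mg sin 33°, so F = 10.686 − 2.633 = 8.053 N.

8.05 N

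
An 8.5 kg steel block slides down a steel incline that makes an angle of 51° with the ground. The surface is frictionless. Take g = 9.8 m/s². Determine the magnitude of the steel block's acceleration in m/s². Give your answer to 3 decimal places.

7.616 m/s²

Resolving the weight along the incline: the component pulling the steel block down the slope is mg sin 51° = 8.5 × 9.8 × 0.7771 = 64.732 N, and the normal force is N = mg cos 51° = 8.5 × 9.8 × 0.6293 = 52.421 N.
With no friction the net force along the incline is 64.732 N, so a = g sin 51° = 64.732 / 8.5 = 7.6155 m/s².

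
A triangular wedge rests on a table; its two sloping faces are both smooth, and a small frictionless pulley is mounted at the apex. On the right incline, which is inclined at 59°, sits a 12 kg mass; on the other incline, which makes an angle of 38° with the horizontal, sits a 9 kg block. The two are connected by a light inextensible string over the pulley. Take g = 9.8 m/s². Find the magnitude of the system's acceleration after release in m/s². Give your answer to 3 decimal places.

2.214 m/s²

Resolve each weight along its own incline: the 12 kg mass has component 12 × 9.8 × sin 59° = 100.803 N down its slope, and the 9 kg mass has 9 × 9.8 × sin 38° = 54.301 N down its slope.
The 12 kg side's 100.803 N exceeds the other side's 54.301 N, so that mass slides down and the 9 kg mass slides up. Taking that direction as positive, Newton's second law for the whole system gives 100.803 − 54.301 = (12 + 9) a, so a = 46.502 / 21 = 2.2144 m/s².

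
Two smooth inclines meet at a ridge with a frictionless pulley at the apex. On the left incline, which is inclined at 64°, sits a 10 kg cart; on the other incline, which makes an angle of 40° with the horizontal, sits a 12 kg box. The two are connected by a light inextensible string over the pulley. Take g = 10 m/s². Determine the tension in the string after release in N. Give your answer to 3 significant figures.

84.1 N

Resolve each weight along its own incline: the 10 kg mass has component 10 × 10 × sin 64° = 89.879 N down its slope, and the 12 kg mass has 12 × 10 × sin 40° = 77.135 N down its slope.
The 10 kg side's 89.879 N exceeds the other side's 77.135 N, so that mass slides down and the 12 kg mass slides up. Taking that direction as positive, Newton's second law for the whole system gives 89.879 − 77.135 = (10 + 12) a, so a = 12.744 / 22 = 0.5793 m/s².
For the 12 kg mass (up-slope positive): T − 77.135 = 12 × 0.5793, so T = 84.087 N.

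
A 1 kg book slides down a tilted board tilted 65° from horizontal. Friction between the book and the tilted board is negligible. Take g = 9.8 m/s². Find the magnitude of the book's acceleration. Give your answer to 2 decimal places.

8.88 m/s²

Resolving the weight along the incline: the component pulling the book down the slope is mg sin 65° = 1 × 9.8 × 0.9063 = 8.882 N, and the normal force is N = mg cos 65° = 1 × 9.8 × 0.4226 = 4.141 N.
With no friction the net force along the incline is 8.882 N, so a = g sin 65° = 8.882 / 1 = 8.8820 m/s².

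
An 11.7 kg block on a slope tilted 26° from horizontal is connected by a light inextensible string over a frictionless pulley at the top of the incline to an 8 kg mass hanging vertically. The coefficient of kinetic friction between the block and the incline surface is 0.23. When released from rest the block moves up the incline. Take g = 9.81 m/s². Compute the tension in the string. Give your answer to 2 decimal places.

For the block on the incline: the weight component along the slope is m₁g sin 26° = 11.7 × 9.81 × 0.4384 = 50.318 N and the normal force is N = m₁g cos 26° = 103.161 N.
Kinetic friction opposes the block's motion up the incline: f = μN = 0.23 × 103.161 = 23.727 N acting down the slope.
Newton's second law for the block (up-slope positive): T − 50.318 − 23.727 = 11.7 a. For the hanging mass (downward positive): 8 × 9.81 − T = 8 a.
Adding the two equations eliminates T: 4.435 = 19.7 a, so a = 0.2251 m/s².
Then from the hanging mass's equation, T = 8 × (9.81 − 0.2251) = 76.679 N.

76.68 N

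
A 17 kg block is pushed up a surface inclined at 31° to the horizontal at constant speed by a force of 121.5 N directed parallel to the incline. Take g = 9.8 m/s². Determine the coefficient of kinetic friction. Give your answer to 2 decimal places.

0.25

At constant speed ΣF = 0 along the incline. The applied 121.5 N acts up the slope; the weight component mg sin 31° = 85.805 N and kinetic friction μN both act down the slope.
So 121.5 = 85.805 + μ × 142.804, giving μ = (121.5 − 85.805) / 142.804 = 0.2500.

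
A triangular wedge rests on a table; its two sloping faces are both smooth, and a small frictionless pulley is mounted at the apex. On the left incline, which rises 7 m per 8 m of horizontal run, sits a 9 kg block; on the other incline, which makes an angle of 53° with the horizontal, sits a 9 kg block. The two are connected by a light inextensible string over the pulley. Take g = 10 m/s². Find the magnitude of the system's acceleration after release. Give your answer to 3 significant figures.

0.701 m/s²

Resolve each weight along its own incline: the 9 kg mass has component 9 × 10 × sin 41.19° = 59.265 N down its slope, and the 9 kg mass has 9 × 10 × sin 53° = 71.877 N down its slope.
The 9 kg side's 71.877 N exceeds the other side's 59.265 N, so that mass slides down and the 9 kg mass slides up. Taking that direction as positive, Newton's second law for the whole system gives 71.877 − 59.265 = (9 + 9) a, so a = 12.612 / 18 = 0.7007 m/s².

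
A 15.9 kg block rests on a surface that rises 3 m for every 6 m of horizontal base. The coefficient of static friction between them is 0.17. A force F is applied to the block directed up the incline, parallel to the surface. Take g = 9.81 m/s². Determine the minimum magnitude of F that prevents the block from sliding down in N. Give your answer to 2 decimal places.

46.04 N

The normal force is N = mg cos 26.57° = 139.512 N. With F at its minimum the block is on the verge of sliding down, so static friction is at its maximum μ_s N = 0.17 × 139.512 = 23.717 N and acts up the slope.
Equilibrium along the incline: F + μ_s N = mg sin 26.57°, so F = 69.756 − 23.717 = 46.039 N.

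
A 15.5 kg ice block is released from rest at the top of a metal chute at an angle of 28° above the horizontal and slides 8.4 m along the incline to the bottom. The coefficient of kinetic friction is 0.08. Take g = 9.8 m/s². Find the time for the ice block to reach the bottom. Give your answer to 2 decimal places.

2.07 s

The weight component along the incline is mg sin 28° = 71.313 N and the normal force is N = mg cos 28° = 134.120 N.
Friction up the slope is f = μN = 0.08 × 134.120 = 10.730 N, so the net downslope force is 71.313 − 10.730 = 60.583 N and a = 60.583 / 15.5 = 3.9086 m/s².
Starting from rest, L = ½at², so t = √(2L/a) = √(2 × 8.4 / 3.9086) = 2.0732 s.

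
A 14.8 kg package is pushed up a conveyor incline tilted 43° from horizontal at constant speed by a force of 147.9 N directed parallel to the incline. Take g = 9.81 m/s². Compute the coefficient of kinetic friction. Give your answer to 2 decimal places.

0.46

At constant speed ΣF = 0 along the incline. The applied 147.9 N acts up the slope; the weight component mg sin 43° = 99.018 N and kinetic friction μN both act down the slope.
So 147.9 = 99.018 + μ × 106.184, giving μ = (147.9 − 99.018) / 106.184 = 0.4604.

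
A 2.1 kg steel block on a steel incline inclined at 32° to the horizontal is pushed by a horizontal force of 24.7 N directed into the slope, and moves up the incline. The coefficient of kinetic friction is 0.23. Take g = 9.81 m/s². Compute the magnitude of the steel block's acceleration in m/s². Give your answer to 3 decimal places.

The horizontal push has components F cos 32° = 24.7 × 0.8480 = 20.946 N up the incline and F sin 32° = 24.7 × 0.5299 = 13.089 N pressing into the surface.
The normal force is therefore N = mg cos 32° + F sin 32° = 17.470 + 13.089 = 30.559 N, and kinetic friction down the slope is μN = 0.23 × 30.559 = 7.029 N.
Along the incline: F cos 32° − mg sin 32° − μN = ma, so 20.946 − 10.916 − 7.029 = 2.1 a, giving a = 1.4290 m/s².

1.429 m/s²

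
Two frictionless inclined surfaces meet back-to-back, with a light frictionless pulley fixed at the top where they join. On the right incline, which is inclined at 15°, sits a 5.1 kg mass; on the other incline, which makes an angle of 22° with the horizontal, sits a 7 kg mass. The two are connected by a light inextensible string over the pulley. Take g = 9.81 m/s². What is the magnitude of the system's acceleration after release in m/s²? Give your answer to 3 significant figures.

Resolve each weight along its own incline: the 5.1 kg mass has component 5.1 × 9.81 × sin 15° = 12.949 N down its slope, and the 7 kg mass has 7 × 9.81 × sin 22° = 25.724 N down its slope.
The 7 kg side's 25.724 N exceeds the other side's 12.949 N, so that mass slides down and the 5.1 kg mass slides up. Taking that direction as positive, Newton's second law for the whole system gives 25.724 − 12.949 = (5.1 + 7) a, so a = 12.775 / 12.1 = 1.0558 m/s².

1.06 m/s²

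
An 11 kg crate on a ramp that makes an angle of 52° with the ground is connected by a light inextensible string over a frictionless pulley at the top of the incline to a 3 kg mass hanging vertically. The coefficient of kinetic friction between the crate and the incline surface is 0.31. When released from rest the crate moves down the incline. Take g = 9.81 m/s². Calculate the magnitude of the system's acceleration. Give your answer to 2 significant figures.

2.5 m/s²

For the crate on the incline: the weight component along the slope is m₁g sin 52° = 11 × 9.81 × 0.7880 = 85.033 N and the normal force is N = m₁g cos 52° = 66.436 N.
Kinetic friction opposes the crate's motion down the incline: f = μN = 0.31 × 66.436 = 20.595 N acting up the slope.
Newton's second law for the crate (down-slope positive): 85.033 − 20.595 − T = 11 a. For the hanging mass (upward positive): T − 3 × 9.81 = 3 a.
Adding the two equations eliminates T: 35.008 = 14 a, so a = 2.5006 m/s².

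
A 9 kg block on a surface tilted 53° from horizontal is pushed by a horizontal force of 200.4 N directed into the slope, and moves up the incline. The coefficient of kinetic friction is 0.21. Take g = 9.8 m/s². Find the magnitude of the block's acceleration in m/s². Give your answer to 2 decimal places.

0.60 m/s²

The horizontal push has components F cos 53° = 200.4 × 0.6018 = 120.601 N up the incline and F sin 53° = 200.4 × 0.7986 = 160.039 N pressing into the surface.
The normal force is therefore N = mg cos 53° + F sin 53° = 53.079 + 160.039 = 213.118 N, and kinetic friction down the slope is μN = 0.21 × 213.118 = 44.755 N.
Along the incline: F cos 53° − mg sin 53° − μN = ma, so 120.601 − 70.437 − 44.755 = 9 a, giving a = 0.6010 m/s².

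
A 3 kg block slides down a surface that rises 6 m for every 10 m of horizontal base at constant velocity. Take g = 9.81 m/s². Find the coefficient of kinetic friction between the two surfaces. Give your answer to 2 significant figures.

At constant velocity the net force along the incline is zero: mg sin 30.96° = μ mg cos 30.96°.
So μ = tan 30.96° = 0.5145 / 0.8575 = 0.6000.

0.60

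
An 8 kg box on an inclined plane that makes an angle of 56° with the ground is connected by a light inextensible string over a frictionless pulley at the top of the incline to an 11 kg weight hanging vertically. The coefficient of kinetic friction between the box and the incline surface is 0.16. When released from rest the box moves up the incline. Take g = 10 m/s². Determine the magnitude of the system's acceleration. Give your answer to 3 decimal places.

For the box on the incline: the weight component along the slope is m₁g sin 56° = 8 × 10 × 0.8290 = 66.320 N and the normal force is N = m₁g cos 56° = 44.735 N.
Kinetic friction opposes the box's motion up the incline: f = μN = 0.16 × 44.735 = 7.158 N acting down the slope.
Newton's second law for the box (up-slope positive): T − 66.320 − 7.158 = 8 a. For the hanging weight (downward positive): 11 × 10 − T = 11 a.
Adding the two equations eliminates T: 36.522 = 19 a, so a = 1.9222 m/s².

1.922 m/s²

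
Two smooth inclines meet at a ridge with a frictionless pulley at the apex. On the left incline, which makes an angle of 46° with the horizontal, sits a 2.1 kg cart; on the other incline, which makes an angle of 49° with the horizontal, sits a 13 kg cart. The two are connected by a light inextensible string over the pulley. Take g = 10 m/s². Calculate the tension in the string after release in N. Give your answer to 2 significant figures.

Resolve each weight along its own incline: the 2.1 kg mass has component 2.1 × 10 × sin 46° = 15.106 N down its slope, and the 13 kg mass has 13 × 10 × sin 49° = 98.112 N down its slope.
The 13 kg side's 98.112 N exceeds the other side's 15.106 N, so that mass slides down and the 2.1 kg mass slides up. Taking that direction as positive, Newton's second law for the whole system gives 98.112 − 15.106 = (2.1 + 13) a, so a = 83.006 / 15.1 = 5.4971 m/s².
For the 2.1 kg mass (up-slope positive): T − 15.106 = 2.1 × 5.4971, so T = 26.650 N.

27 N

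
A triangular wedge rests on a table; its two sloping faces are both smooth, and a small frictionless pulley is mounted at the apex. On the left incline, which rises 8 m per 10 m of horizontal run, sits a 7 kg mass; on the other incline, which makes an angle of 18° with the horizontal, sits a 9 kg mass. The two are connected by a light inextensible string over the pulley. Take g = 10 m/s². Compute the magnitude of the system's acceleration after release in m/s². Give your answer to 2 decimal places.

0.99 m/s²

Resolve each weight along its own incline: the 7 kg mass has component 7 × 10 × sin 38.66° = 43.729 N down its slope, and the 9 kg mass has 9 × 10 × sin 18° = 27.812 N down its slope.
The 7 kg side's 43.729 N exceeds the other side's 27.812 N, so that mass slides down and the 9 kg mass slides up. Taking that direction as positive, Newton's second law for the whole system gives 43.729 − 27.812 = (7 + 9) a, so a = 15.917 / 16 = 0.9948 m/s².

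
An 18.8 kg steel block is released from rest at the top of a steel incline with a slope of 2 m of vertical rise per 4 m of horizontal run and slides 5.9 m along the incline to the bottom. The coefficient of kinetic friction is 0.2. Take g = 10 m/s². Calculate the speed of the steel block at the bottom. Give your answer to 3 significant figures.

The weight component along the incline is mg sin 26.57° = 84.076 N and the normal force is N = mg cos 26.57° = 168.152 N.
Friction up the slope is f = μN = 0.2 × 168.152 = 33.630 N, so the net downslope force is 84.076 − 33.630 = 50.446 N and a = 50.446 / 18.8 = 2.6833 m/s².
Starting from rest over a distance of 5.9 m, v² = 2aL = 2 × 2.6833 × 5.9 = 31.6629, so v = 5.6270 m/s.

5.63 m/s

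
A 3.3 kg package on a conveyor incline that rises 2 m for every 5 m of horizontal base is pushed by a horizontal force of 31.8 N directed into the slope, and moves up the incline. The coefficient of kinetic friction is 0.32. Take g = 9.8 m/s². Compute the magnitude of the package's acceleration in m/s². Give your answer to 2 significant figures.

The horizontal push has components F cos 21.80° = 31.8 × 0.9285 = 29.526 N up the incline and F sin 21.80° = 31.8 × 0.3714 = 11.811 N pressing into the surface.
The normal force is therefore N = mg cos 21.80° + F sin 21.80° = 30.028 + 11.811 = 41.839 N, and kinetic friction down the slope is μN = 0.32 × 41.839 = 13.388 N.
Along the incline: F cos 21.80° − mg sin 21.80° − μN = ma, so 29.526 − 12.011 − 13.388 = 3.3 a, giving a = 1.2506 m/s².

1.3 m/s²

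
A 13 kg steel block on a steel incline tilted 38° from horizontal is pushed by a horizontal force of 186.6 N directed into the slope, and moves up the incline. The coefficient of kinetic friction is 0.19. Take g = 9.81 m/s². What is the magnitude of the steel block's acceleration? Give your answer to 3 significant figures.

The horizontal push has components F cos 38° = 186.6 × 0.7880 = 147.041 N up the incline and F sin 38° = 186.6 × 0.6157 = 114.890 N pressing into the surface.
The normal force is therefore N = mg cos 38° + F sin 38° = 100.494 + 114.890 = 215.384 N, and kinetic friction down the slope is μN = 0.19 × 215.384 = 40.923 N.
Along the incline: F cos 38° − mg sin 38° − μN = ma, so 147.041 − 78.520 − 40.923 = 13 a, giving a = 2.1229 m/s².

2.12 m/s²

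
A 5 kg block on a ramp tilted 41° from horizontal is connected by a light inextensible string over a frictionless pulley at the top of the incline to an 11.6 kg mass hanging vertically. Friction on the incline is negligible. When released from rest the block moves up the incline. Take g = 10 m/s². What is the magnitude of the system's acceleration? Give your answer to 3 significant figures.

For the block on the incline: the weight component along the slope is m₁g sin 41° = 5 × 10 × 0.6561 = 32.805 N and the normal force is N = m₁g cos 41° = 37.735 N.
Newton's second law for the block (up-slope positive): T − 32.805 = 5 a. For the hanging mass (downward positive): 11.6 × 10 − T = 11.6 a.
Adding the two equations eliminates T: 83.195 = 16.6 a, so a = 5.0117 m/s².

5.01 m/s²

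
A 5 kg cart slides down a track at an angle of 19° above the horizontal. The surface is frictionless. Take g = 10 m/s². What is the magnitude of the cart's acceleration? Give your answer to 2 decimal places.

Resolving the weight along the incline: the component pulling the cart down the slope is mg sin 19° = 5 × 10 × 0.3256 = 16.280 N, and the normal force is N = mg cos 19° = 5 × 10 × 0.9455 = 47.275 N.
With no friction the net force along the incline is 16.280 N, so a = g sin 19° = 16.280 / 5 = 3.2560 m/s².

3.26 m/s²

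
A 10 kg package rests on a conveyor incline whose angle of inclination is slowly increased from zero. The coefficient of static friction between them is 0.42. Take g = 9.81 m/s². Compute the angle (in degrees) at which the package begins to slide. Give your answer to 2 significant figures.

At the threshold of sliding, static friction is at its maximum μ_s N and exactly balances the weight component along the incline: mg sin θ = μ_s mg cos θ.
Hence tan θ = μ_s = 0.42, so θ = arctan(0.42) = 22.7824°.

23°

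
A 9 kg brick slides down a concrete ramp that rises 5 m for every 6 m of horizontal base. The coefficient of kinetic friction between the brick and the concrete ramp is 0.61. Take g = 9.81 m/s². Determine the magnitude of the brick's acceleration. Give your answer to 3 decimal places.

Resolving the weight along the incline: the component pulling the brick down the slope is mg sin 39.81° = 9 × 9.81 × 0.6402 = 56.523 N, and the normal force is N = mg cos 39.81° = 9 × 9.81 × 0.7682 = 67.824 N.
Kinetic friction acts up the slope with magnitude f = μN = 0.61 × 67.824 = 41.373 N.
Net force along the incline is 56.523 − 41.373 = 15.150 N, so a = 15.150 / 9 = 1.6833 m/s².

1.683 m/s²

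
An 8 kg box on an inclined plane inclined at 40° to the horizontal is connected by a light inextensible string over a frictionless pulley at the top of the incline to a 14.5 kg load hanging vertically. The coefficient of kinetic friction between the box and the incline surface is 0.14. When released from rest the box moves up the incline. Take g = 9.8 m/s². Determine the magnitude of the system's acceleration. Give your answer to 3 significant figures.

3.70 m/s²

For the box on the incline: the weight component along the slope is m₁g sin 40° = 8 × 9.8 × 0.6428 = 50.396 N and the normal force is N = m₁g cos 40° = 60.058 N.
Kinetic friction opposes the box's motion up the incline: f = μN = 0.14 × 60.058 = 8.408 N acting down the slope.
Newton's second law for the box (up-slope positive): T − 50.396 − 8.408 = 8 a. For the hanging load (downward positive): 14.5 × 9.8 − T = 14.5 a.
Adding the two equations eliminates T: 83.296 = 22.5 a, so a = 3.7020 m/s².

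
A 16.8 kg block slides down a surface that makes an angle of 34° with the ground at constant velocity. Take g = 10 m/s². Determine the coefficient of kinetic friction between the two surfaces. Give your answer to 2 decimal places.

At constant velocity the net force along the incline is zero: mg sin 34° = μ mg cos 34°.
So μ = tan 34° = 0.5592 / 0.8290 = 0.6745.

0.67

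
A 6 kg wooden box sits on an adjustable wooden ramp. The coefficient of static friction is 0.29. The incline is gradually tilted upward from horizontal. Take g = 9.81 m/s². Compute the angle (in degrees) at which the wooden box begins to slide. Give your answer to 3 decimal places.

16.172°

At the threshold of sliding, static friction is at its maximum μ_s N and exactly balances the weight component along the incline: mg sin θ = μ_s mg cos θ.
Hence tan θ = μ_s = 0.29, so θ = arctan(0.29) = 16.1722°.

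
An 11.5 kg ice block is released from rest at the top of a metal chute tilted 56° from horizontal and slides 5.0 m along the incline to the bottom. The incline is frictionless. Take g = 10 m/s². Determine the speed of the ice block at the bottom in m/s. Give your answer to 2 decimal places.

9.11 m/s

The weight component along the incline is mg sin 56° = 95.339 N and the normal force is N = mg cos 56° = 64.307 N.
With no friction, a = g sin 56° = 8.2904 m/s².
Starting from rest over a distance of 5.0 m, v² = 2aL = 2 × 8.2904 × 5.0 = 82.9040, so v = 9.1052 m/s.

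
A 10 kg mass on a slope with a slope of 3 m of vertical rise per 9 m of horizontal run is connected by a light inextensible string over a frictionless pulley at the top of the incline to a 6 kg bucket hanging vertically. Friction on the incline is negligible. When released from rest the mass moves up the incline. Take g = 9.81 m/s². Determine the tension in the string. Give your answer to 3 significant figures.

48.4 N

For the mass on the incline: the weight component along the slope is m₁g sin 18.43° = 10 × 9.81 × 0.3162 = 31.019 N and the normal force is N = m₁g cos 18.43° = 93.066 N.
Newton's second law for the mass (up-slope positive): T − 31.019 = 10 a. For the hanging bucket (downward positive): 6 × 9.81 − T = 6 a.
Adding the two equations eliminates T: 27.841 = 16 a, so a = 1.7401 m/s².
Then from the hanging bucket's equation, T = 6 × (9.81 − 1.7401) = 48.419 N.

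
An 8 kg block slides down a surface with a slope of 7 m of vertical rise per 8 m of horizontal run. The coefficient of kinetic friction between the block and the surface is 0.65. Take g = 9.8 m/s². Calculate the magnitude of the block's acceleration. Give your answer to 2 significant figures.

Resolving the weight along the incline: the component pulling the block down the slope is mg sin 41.19° = 8 × 9.8 × 0.6585 = 51.626 N, and the normal force is N = mg cos 41.19° = 8 × 9.8 × 0.7526 = 59.004 N.
Kinetic friction acts up the slope with magnitude f = μN = 0.65 × 59.004 = 38.353 N.
Net force along the incline is 51.626 − 38.353 = 13.273 N, so a = 13.273 / 8 = 1.6591 m/s².

1.7 m/s²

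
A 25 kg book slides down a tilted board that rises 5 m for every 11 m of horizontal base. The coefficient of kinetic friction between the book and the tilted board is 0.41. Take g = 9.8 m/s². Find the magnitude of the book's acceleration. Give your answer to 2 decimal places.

0.40 m/s²

Resolving the weight along the incline: the component pulling the book down the slope is mg sin 24.44° = 25 × 9.8 × 0.4138 = 101.381 N, and the normal force is N = mg cos 24.44° = 25 × 9.8 × 0.9104 = 223.048 N.
Kinetic friction acts up the slope with magnitude f = μN = 0.41 × 223.048 = 91.450 N.
Net force along the incline is 101.381 − 91.450 = 9.931 N, so a = 9.931 / 25 = 0.3972 m/s².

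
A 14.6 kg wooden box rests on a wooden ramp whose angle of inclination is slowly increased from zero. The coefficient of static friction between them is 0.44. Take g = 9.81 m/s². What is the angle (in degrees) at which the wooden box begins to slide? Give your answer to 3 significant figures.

At the threshold of sliding, static friction is at its maximum μ_s N and exactly balances the weight component along the incline: mg sin θ = μ_s mg cos θ.
Hence tan θ = μ_s = 0.44, so θ = arctan(0.44) = 23.7495°.

23.7°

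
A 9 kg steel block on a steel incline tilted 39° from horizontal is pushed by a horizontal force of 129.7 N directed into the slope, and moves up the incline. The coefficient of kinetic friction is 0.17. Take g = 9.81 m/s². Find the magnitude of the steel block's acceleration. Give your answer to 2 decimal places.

The horizontal push has components F cos 39° = 129.7 × 0.7771 = 100.790 N up the incline and F sin 39° = 129.7 × 0.6293 = 81.620 N pressing into the surface.
The normal force is therefore N = mg cos 39° + F sin 39° = 68.610 + 81.620 = 150.230 N, and kinetic friction down the slope is μN = 0.17 × 150.230 = 25.539 N.
Along the incline: F cos 39° − mg sin 39° − μN = ma, so 100.790 − 55.561 − 25.539 = 9 a, giving a = 2.1878 m/s².

2.19 m/s²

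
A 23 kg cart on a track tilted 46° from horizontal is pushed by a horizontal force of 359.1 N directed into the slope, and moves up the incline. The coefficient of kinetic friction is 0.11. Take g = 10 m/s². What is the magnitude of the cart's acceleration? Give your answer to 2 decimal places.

1.65 m/s²

The horizontal push has components F cos 46° = 359.1 × 0.6947 = 249.467 N up the incline and F sin 46° = 359.1 × 0.7193 = 258.301 N pressing into the surface.
The normal force is therefore N = mg cos 46° + F sin 46° = 159.781 + 258.301 = 418.082 N, and kinetic friction down the slope is μN = 0.11 × 418.082 = 45.989 N.
Along the incline: F cos 46° − mg sin 46° − μN = ma, so 249.467 − 165.439 − 45.989 = 23 a, giving a = 1.6539 m/s².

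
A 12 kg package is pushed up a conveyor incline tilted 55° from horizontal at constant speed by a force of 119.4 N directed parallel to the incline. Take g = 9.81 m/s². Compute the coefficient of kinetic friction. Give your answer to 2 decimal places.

At constant speed ΣF = 0 along the incline. The applied 119.4 N acts up the slope; the weight component mg sin 55° = 96.431 N and kinetic friction μN both act down the slope.
So 119.4 = 96.431 + μ × 67.521, giving μ = (119.4 − 96.431) / 67.521 = 0.3402.

0.34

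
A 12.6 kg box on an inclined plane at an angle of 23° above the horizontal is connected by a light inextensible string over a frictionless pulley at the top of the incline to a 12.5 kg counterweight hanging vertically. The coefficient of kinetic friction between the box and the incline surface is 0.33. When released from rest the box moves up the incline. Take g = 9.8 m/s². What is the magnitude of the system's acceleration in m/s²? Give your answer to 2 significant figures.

1.5 m/s²

For the box on the incline: the weight component along the slope is m₁g sin 23° = 12.6 × 9.8 × 0.3907 = 48.244 N and the normal force is N = m₁g cos 23° = 113.664 N.
Kinetic friction opposes the box's motion up the incline: f = μN = 0.33 × 113.664 = 37.509 N acting down the slope.
Newton's second law for the box (up-slope positive): T − 48.244 − 37.509 = 12.6 a. For the hanging counterweight (downward positive): 12.5 × 9.8 − T = 12.5 a.
Adding the two equations eliminates T: 36.747 = 25.1 a, so a = 1.4640 m/s².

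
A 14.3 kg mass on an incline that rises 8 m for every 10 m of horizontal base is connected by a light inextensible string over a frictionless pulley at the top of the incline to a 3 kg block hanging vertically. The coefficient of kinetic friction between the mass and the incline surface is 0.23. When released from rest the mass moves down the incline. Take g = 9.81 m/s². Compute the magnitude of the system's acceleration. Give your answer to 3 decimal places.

For the mass on the incline: the weight component along the slope is m₁g sin 38.66° = 14.3 × 9.81 × 0.6247 = 87.635 N and the normal force is N = m₁g cos 38.66° = 109.543 N.
Kinetic friction opposes the mass's motion down the incline: f = μN = 0.23 × 109.543 = 25.195 N acting up the slope.
Newton's second law for the mass (down-slope positive): 87.635 − 25.195 − T = 14.3 a. For the hanging block (upward positive): T − 3 × 9.81 = 3 a.
Adding the two equations eliminates T: 33.010 = 17.3 a, so a = 1.9081 m/s².

1.908 m/s²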